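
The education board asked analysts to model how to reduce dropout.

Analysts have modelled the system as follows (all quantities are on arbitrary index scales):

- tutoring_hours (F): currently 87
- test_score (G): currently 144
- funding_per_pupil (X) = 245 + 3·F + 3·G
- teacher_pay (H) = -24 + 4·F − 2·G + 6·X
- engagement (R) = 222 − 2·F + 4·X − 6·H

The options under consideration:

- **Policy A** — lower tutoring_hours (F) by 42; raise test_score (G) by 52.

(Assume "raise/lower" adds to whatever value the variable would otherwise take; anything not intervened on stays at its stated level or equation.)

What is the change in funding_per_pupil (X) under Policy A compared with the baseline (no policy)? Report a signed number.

Baseline:
  F = 87
  G = 144
  X = 245 + 3·87 + 3·144 = 938
Policy A (F − 42, G + 52):
  F = 87 − 42 = 45
  G = 144 + 52 = 196
  X = 245 + 3·45 + 3·196 = 968
Change in X: 968 − 938 = 30

30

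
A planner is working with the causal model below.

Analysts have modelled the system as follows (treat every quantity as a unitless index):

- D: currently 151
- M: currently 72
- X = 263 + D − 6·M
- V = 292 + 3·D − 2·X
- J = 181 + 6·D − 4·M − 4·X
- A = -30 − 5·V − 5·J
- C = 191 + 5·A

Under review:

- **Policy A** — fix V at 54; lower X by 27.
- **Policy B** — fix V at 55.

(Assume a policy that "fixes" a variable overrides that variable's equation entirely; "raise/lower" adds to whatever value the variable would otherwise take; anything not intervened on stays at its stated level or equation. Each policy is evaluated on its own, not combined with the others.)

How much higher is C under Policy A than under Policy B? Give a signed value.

Policy A (V := 54, X − 27):
  D = 151
  M = 72
  X = 263 + 151 − 6·72 (−27 from intervention) = -45
  V = 54
  J = 181 + 6·151 − 4·72 − 4·(-45) = 979
  A = -30 − 5·54 − 5·979 = -5195
  C = 191 + 5·(-5195) = -25784
Policy B (V := 55):
  D = 151
  M = 72
  X = 263 + 151 − 6·72 = -18
  V = 55
  J = 181 + 6·151 − 4·72 − 4·(-18) = 871
  A = -30 − 5·55 − 5·871 = -4660
  C = 191 + 5·(-4660) = -23109
C: -25784 − (-23109) = -2675

-2675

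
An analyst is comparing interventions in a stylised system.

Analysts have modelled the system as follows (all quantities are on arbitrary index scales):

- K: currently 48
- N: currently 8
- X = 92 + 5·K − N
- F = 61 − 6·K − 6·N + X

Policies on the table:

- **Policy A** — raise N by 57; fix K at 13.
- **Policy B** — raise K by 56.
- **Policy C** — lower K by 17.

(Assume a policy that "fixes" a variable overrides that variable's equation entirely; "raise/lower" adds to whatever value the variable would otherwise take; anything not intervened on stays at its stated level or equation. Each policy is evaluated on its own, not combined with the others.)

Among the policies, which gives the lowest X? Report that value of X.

92

Policy A (N + 57, K := 13):
  K = 13
  N = 8 + 57 = 65
  X = 92 + 5·13 − 65 = 92
Policy B (K + 56):
  K = 48 + 56 = 104
  N = 8
  X = 92 + 5·104 − 8 = 604
Policy C (K − 17):
  K = 48 − 17 = 31
  N = 8
  X = 92 + 5·31 − 8 = 239
Comparing — Policy A: X=92, Policy B: X=604, Policy C: X=239. Lowest is 92 (Policy A).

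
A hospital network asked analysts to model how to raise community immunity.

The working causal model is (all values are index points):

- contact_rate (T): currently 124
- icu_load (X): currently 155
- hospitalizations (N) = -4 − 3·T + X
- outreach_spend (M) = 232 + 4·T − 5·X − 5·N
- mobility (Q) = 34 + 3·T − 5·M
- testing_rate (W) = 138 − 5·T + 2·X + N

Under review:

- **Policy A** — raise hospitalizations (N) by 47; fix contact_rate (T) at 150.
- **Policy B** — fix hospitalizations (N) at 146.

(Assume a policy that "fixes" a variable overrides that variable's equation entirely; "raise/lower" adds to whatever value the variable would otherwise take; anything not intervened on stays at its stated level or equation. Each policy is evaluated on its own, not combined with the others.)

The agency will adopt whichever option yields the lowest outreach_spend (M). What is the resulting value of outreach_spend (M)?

Policy A (N + 47, T := 150):
  T = 150
  X = 155
  N = -4 − 3·150 + 155 (+47 from intervention) = -252
  M = 232 + 4·150 − 5·155 − 5·(-252) = 1317
Policy B (N := 146):
  T = 124
  X = 155
  N = 146
  M = 232 + 4·124 − 5·155 − 5·146 = -777
Comparing — Policy A: M=1317, Policy B: M=-777. Lowest is -777 (Policy B).

-777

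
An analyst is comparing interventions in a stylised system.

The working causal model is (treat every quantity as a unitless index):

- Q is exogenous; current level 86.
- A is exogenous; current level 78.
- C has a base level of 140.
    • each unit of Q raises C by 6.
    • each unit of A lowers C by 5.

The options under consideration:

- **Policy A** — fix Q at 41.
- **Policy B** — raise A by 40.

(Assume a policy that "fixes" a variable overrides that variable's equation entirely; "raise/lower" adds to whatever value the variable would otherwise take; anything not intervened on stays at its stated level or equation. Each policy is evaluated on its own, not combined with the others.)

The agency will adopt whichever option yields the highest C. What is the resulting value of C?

66

Policy A (Q := 41):
  Q = 41
  A = 78
  C = 140 + 6·41 − 5·78 = -4
Policy B (A + 40):
  Q = 86
  A = 78 + 40 = 118
  C = 140 + 6·86 − 5·118 = 66
Comparing — Policy A: C=-4, Policy B: C=66. Highest is 66 (Policy B).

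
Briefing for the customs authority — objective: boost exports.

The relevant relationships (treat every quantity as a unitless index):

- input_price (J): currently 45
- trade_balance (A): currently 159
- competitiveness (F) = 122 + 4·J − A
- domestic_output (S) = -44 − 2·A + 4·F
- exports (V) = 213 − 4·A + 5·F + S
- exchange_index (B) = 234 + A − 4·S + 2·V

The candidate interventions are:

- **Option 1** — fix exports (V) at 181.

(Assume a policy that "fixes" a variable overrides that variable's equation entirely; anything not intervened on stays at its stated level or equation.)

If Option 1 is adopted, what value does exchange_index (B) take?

-85

Option 1 (V := 181):
  J = 45
  A = 159
  F = 122 + 4·45 − 159 = 143
  S = -44 − 2·159 + 4·143 = 210
  V = 181
  B = 234 + 159 − 4·210 + 2·181 = -85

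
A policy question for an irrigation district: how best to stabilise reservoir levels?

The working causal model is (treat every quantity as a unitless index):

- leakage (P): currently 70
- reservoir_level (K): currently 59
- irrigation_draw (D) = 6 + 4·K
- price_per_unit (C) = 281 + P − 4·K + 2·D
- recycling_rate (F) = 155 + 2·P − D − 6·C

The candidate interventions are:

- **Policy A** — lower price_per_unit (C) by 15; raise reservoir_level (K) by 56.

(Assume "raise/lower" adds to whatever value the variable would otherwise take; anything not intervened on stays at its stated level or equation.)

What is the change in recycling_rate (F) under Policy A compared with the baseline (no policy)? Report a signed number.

Baseline:
  P = 70
  K = 59
  D = 6 + 4·59 = 242
  C = 281 + 70 − 4·59 + 2·242 = 599
  F = 155 + 2·70 − 242 − 6·599 = -3541
Policy A (C − 15, K + 56):
  P = 70
  K = 59 + 56 = 115
  D = 6 + 4·115 = 466
  C = 281 + 70 − 4·115 + 2·466 (−15 from intervention) = 808
  F = 155 + 2·70 − 466 − 6·808 = -5019
Change in F: -5019 − (-3541) = -1478

-1478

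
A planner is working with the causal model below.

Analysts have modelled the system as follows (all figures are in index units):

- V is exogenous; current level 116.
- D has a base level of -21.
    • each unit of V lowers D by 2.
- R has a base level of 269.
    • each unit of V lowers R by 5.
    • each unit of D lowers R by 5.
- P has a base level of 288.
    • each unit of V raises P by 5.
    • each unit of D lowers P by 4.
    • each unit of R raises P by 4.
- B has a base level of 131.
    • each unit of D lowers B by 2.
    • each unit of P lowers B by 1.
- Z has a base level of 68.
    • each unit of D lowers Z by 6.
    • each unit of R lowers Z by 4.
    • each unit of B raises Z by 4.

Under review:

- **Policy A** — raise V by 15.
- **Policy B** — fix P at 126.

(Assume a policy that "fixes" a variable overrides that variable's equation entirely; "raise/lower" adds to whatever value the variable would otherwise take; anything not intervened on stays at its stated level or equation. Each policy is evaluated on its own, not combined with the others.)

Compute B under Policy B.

Policy B (P := 126):
  V = 116
  D = -21 − 2·116 = -253
  R = 269 − 5·116 − 5·(-253) = 954
  P = 126
  B = 131 − 2·(-253) − 126 = 511

511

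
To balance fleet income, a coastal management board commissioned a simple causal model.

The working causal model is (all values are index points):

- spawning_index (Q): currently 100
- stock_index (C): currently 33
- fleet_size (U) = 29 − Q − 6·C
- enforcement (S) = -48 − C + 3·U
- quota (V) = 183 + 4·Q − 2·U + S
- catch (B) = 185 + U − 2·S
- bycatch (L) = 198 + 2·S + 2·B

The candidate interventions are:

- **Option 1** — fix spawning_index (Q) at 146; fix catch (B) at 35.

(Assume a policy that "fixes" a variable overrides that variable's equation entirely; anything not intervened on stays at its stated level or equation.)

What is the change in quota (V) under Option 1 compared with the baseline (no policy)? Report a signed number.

Baseline:
  Q = 100
  C = 33
  U = 29 − 100 − 6·33 = -269
  S = -48 − 33 + 3·(-269) = -888
  V = 183 + 4·100 − 2·(-269) + (-888) = 233
Option 1 (Q := 146, B := 35):
  Q = 146
  C = 33
  U = 29 − 146 − 6·33 = -315
  S = -48 − 33 + 3·(-315) = -1026
  V = 183 + 4·146 − 2·(-315) + (-1026) = 371
Change in V: 371 − 233 = 138

138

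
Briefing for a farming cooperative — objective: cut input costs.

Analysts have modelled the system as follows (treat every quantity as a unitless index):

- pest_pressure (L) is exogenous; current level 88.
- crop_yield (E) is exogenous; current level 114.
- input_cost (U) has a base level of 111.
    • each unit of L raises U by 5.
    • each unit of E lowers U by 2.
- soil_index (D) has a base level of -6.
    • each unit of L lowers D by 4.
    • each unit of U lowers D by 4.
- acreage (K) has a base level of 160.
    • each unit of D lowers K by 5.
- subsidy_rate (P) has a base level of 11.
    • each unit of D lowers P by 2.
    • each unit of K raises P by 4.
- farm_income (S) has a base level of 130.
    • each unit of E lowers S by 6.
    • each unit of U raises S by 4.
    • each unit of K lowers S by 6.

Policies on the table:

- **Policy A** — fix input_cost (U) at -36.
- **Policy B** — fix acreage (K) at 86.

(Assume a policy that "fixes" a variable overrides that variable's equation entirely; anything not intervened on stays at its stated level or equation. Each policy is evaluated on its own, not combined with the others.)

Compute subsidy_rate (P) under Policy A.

5359

Policy A (U := -36):
  L = 88
  E = 114
  U = -36
  D = -6 − 4·88 − 4·(-36) = -214
  K = 160 − 5·(-214) = 1230
  P = 11 − 2·(-214) + 4·1230 = 5359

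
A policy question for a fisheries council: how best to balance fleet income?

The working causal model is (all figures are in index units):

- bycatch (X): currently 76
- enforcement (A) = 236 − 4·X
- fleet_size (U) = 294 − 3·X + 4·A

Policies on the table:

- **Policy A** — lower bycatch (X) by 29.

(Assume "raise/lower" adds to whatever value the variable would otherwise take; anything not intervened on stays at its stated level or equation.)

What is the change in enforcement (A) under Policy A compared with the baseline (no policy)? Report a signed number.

Baseline:
  X = 76
  A = 236 − 4·76 = -68
Policy A (X − 29):
  X = 76 − 29 = 47
  A = 236 − 4·47 = 48
Change in A: 48 − (-68) = 116

116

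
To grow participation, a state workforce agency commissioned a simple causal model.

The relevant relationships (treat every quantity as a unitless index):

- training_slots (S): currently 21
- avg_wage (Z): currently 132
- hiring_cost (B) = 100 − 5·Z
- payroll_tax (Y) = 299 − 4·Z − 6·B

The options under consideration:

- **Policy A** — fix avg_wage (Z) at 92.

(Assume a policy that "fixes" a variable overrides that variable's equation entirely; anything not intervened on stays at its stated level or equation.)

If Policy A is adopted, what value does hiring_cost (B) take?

Policy A (Z := 92):
  Z = 92
  B = 100 − 5·92 = -360

-360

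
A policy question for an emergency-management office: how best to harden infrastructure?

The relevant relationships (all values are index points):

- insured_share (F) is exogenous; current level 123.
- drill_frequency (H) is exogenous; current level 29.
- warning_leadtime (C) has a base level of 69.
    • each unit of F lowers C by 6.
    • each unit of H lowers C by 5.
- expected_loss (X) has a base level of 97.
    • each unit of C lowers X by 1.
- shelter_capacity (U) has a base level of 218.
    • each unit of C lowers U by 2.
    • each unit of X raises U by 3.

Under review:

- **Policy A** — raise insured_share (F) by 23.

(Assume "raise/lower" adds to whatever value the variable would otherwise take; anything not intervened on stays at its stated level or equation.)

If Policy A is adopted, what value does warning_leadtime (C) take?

Policy A (F + 23):
  F = 123 + 23 = 146
  H = 29
  C = 69 − 6·146 − 5·29 = -952

-952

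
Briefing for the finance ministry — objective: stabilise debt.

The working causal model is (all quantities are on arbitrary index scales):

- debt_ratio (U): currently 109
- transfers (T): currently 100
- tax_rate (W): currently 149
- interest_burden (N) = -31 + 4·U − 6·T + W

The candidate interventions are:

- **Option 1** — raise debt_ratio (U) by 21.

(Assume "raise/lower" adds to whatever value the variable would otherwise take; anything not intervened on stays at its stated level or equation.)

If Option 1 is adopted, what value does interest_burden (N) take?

38

Option 1 (U + 21):
  U = 109 + 21 = 130
  T = 100
  W = 149
  N = -31 + 4·130 − 6·100 + 149 = 38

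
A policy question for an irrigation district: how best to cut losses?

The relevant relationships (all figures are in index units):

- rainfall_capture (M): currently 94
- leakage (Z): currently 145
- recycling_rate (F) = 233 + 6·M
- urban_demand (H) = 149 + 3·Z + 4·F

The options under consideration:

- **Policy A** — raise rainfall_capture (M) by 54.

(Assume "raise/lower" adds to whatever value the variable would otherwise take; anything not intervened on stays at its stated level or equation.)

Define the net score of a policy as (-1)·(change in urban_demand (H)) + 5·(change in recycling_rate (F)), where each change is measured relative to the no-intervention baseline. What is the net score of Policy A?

Baseline:
  M = 94
  Z = 145
  F = 233 + 6·94 = 797
  H = 149 + 3·145 + 4·797 = 3772
Policy A (M + 54):
  M = 94 + 54 = 148
  Z = 145
  F = 233 + 6·148 = 1121
  H = 149 + 3·145 + 4·1121 = 5068
ΔH = 5068 − 3772 = 1296; ΔF = 1121 − 797 = 324
Score = (-1)·1296 + 5·324 = 324

324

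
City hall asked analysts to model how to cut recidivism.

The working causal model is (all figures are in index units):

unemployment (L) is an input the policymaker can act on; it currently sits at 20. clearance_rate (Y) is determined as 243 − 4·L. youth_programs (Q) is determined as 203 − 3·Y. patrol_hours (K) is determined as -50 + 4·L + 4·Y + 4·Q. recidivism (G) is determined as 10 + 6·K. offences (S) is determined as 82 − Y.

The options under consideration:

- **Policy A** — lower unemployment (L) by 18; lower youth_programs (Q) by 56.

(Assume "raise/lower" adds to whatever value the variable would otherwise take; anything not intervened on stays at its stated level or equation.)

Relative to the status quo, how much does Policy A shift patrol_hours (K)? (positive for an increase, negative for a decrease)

Baseline:
  L = 20
  Y = 243 − 4·20 = 163
  Q = 203 − 3·163 = -286
  K = -50 + 4·20 + 4·163 + 4·(-286) = -462
Policy A (L − 18, Q − 56):
  L = 20 − 18 = 2
  Y = 243 − 4·2 = 235
  Q = 203 − 3·235 (−56 from intervention) = -558
  K = -50 + 4·2 + 4·235 + 4·(-558) = -1334
Change in K: -1334 − (-462) = -872

-872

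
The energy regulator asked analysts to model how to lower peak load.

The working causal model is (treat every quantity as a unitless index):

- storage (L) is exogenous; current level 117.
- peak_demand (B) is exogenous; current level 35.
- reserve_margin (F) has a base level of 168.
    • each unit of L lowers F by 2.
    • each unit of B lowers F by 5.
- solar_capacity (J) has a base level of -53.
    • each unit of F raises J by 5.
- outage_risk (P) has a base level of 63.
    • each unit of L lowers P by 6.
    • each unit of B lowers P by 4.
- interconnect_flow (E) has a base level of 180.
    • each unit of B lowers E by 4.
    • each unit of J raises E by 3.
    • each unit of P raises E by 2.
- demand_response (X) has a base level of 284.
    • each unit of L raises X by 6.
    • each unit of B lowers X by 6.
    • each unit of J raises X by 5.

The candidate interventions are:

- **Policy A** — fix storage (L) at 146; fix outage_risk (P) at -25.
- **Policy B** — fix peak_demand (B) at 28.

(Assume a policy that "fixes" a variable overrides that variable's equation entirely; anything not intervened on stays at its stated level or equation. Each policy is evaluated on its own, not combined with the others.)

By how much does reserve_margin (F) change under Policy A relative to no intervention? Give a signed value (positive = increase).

Baseline:
  L = 117
  B = 35
  F = 168 − 2·117 − 5·35 = -241
Policy A (L := 146, P := -25):
  L = 146
  B = 35
  F = 168 − 2·146 − 5·35 = -299
Change in F: -299 − (-241) = -58

-58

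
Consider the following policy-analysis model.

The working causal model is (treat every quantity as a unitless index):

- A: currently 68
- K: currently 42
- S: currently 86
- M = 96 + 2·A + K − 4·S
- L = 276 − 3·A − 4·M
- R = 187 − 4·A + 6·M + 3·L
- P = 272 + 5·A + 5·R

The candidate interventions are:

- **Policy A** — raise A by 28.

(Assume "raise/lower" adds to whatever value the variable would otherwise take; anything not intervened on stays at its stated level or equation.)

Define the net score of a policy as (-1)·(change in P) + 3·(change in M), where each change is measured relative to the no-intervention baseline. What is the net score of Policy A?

Baseline:
  A = 68
  K = 42
  S = 86
  M = 96 + 2·68 + 42 − 4·86 = -70
  L = 276 − 3·68 − 4·(-70) = 352
  R = 187 − 4·68 + 6·(-70) + 3·352 = 551
  P = 272 + 5·68 + 5·551 = 3367
Policy A (A + 28):
  A = 68 + 28 = 96
  K = 42
  S = 86
  M = 96 + 2·96 + 42 − 4·86 = -14
  L = 276 − 3·96 − 4·(-14) = 44
  R = 187 − 4·96 + 6·(-14) + 3·44 = -149
  P = 272 + 5·96 + 5·(-149) = 7
ΔP = 7 − 3367 = -3360; ΔM = -14 − (-70) = 56
Score = (-1)·(-3360) + 3·56 = 3528

3528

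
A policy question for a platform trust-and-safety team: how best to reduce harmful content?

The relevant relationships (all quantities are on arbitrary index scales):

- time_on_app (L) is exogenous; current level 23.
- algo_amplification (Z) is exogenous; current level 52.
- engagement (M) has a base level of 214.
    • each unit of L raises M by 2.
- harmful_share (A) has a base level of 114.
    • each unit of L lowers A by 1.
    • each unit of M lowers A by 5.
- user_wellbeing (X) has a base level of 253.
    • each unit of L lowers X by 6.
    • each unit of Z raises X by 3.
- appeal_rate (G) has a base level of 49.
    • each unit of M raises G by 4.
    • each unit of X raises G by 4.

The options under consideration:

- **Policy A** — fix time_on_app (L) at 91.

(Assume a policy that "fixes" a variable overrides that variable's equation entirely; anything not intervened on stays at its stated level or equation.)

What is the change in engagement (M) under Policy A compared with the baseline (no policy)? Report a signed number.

Baseline:
  L = 23
  M = 214 + 2·23 = 260
Policy A (L := 91):
  L = 91
  M = 214 + 2·91 = 396
Change in M: 396 − 260 = 136

136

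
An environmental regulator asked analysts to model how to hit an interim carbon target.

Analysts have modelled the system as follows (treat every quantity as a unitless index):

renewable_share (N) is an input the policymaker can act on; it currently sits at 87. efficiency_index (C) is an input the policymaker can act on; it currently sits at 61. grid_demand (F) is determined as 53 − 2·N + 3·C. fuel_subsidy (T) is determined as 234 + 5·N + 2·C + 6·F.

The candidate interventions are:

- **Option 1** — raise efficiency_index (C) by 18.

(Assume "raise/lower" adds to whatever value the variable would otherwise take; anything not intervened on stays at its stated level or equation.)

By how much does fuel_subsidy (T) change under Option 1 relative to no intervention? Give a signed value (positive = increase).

Baseline:
  N = 87
  C = 61
  F = 53 − 2·87 + 3·61 = 62
  T = 234 + 5·87 + 2·61 + 6·62 = 1163
Option 1 (C + 18):
  N = 87
  C = 61 + 18 = 79
  F = 53 − 2·87 + 3·79 = 116
  T = 234 + 5·87 + 2·79 + 6·116 = 1523
Change in T: 1523 − 1163 = 360

360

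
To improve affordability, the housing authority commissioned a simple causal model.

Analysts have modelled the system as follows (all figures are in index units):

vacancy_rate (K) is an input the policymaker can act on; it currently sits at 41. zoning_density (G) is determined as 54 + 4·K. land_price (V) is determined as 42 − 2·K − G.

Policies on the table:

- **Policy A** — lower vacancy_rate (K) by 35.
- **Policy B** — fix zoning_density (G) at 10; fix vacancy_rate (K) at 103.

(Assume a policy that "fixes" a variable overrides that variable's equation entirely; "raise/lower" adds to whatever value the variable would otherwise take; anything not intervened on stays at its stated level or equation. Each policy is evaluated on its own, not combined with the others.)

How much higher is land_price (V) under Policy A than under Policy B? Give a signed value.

Policy A (K − 35):
  K = 41 − 35 = 6
  G = 54 + 4·6 = 78
  V = 42 − 2·6 − 78 = -48
Policy B (G := 10, K := 103):
  K = 103
  G = 10
  V = 42 − 2·103 − 10 = -174
V: -48 − (-174) = 126

126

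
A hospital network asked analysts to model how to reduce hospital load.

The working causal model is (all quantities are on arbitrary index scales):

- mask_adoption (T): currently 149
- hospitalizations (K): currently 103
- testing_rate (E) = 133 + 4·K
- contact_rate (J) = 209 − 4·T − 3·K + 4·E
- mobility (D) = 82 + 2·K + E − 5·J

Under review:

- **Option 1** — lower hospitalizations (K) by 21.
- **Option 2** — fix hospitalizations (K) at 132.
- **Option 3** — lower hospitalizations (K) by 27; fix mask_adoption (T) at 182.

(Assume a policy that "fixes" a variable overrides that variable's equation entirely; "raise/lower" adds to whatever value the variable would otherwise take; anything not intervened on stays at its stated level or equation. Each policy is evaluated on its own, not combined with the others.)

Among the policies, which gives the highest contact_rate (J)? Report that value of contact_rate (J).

Option 1 (K − 21):
  T = 149
  K = 103 − 21 = 82
  E = 133 + 4·82 = 461
  J = 209 − 4·149 − 3·82 + 4·461 = 1211
Option 2 (K := 132):
  T = 149
  K = 132
  E = 133 + 4·132 = 661
  J = 209 − 4·149 − 3·132 + 4·661 = 1861
Option 3 (K − 27, T := 182):
  T = 182
  K = 103 − 27 = 76
  E = 133 + 4·76 = 437
  J = 209 − 4·182 − 3·76 + 4·437 = 1001
Comparing — Option 1: J=1211, Option 2: J=1861, Option 3: J=1001. Highest is 1861 (Option 2).

1861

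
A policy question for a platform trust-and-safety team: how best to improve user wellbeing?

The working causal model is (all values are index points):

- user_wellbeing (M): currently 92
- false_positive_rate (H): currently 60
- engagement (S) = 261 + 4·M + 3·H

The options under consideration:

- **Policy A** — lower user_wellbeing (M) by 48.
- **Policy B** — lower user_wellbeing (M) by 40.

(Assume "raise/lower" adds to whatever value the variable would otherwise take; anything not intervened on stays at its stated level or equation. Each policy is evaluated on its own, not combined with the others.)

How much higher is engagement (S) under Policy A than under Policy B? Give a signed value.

-32

Policy A (M − 48):
  M = 92 − 48 = 44
  H = 60
  S = 261 + 4·44 + 3·60 = 617
Policy B (M − 40):
  M = 92 − 40 = 52
  H = 60
  S = 261 + 4·52 + 3·60 = 649
S: 617 − 649 = -32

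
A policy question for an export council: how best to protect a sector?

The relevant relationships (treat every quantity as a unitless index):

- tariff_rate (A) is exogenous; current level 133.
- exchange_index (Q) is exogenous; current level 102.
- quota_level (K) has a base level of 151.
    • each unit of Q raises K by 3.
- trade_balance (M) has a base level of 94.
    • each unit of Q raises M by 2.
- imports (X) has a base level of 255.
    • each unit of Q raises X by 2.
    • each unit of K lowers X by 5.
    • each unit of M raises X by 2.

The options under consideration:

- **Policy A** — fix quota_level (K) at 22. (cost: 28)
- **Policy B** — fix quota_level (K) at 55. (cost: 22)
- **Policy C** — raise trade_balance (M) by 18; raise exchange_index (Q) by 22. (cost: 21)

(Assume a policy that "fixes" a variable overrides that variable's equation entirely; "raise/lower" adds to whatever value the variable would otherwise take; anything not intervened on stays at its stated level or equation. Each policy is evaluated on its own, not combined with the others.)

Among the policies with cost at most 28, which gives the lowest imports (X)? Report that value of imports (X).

Policy A (K := 22):
  Q = 102
  K = 22
  M = 94 + 2·102 = 298
  X = 255 + 2·102 − 5·22 + 2·298 = 945
Policy B (K := 55):
  Q = 102
  K = 55
  M = 94 + 2·102 = 298
  X = 255 + 2·102 − 5·55 + 2·298 = 780
Policy C (M + 18, Q + 22):
  Q = 102 + 22 = 124
  K = 151 + 3·124 = 523
  M = 94 + 2·124 (+18 from intervention) = 360
  X = 255 + 2·124 − 5·523 + 2·360 = -1392
Comparing — Policy A: X=945, Policy B: X=780, Policy C: X=-1392. Lowest is -1392 (Policy C).

-1392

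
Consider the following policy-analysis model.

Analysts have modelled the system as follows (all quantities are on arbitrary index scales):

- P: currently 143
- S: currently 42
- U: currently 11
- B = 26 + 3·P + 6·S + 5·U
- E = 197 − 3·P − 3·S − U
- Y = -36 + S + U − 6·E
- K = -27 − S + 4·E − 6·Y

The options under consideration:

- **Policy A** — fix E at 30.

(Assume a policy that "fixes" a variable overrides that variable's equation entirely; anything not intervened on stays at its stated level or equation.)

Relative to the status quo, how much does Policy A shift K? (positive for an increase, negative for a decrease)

Baseline:
  P = 143
  S = 42
  U = 11
  E = 197 − 3·143 − 3·42 − 11 = -369
  Y = -36 + 42 + 11 − 6·(-369) = 2231
  K = -27 − 42 + 4·(-369) − 6·2231 = -14931
Policy A (E := 30):
  P = 143
  S = 42
  U = 11
  E = 30
  Y = -36 + 42 + 11 − 6·30 = -163
  K = -27 − 42 + 4·30 − 6·(-163) = 1029
Change in K: 1029 − (-14931) = 15960

15960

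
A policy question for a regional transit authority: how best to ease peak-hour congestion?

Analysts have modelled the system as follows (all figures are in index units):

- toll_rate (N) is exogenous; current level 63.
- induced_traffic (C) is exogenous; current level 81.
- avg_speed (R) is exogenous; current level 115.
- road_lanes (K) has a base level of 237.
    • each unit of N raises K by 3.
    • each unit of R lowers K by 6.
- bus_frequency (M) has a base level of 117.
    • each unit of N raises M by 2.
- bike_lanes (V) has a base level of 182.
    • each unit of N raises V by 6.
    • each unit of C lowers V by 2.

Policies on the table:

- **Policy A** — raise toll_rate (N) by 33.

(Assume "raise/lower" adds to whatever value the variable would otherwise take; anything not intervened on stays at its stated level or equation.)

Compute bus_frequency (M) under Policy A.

Policy A (N + 33):
  N = 63 + 33 = 96
  M = 117 + 2·96 = 309

309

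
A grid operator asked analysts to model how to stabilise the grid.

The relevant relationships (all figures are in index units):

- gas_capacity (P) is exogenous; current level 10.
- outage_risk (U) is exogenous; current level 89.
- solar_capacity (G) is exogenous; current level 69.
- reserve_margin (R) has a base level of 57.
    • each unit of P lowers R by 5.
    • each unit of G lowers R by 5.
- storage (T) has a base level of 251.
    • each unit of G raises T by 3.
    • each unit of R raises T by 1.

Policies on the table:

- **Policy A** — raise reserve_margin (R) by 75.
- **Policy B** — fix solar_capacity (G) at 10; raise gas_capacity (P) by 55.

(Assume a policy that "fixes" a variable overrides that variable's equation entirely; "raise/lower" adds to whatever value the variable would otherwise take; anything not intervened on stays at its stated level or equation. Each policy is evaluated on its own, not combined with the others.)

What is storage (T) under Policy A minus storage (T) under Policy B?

232

Policy A (R + 75):
  P = 10
  G = 69
  R = 57 − 5·10 − 5·69 (+75 from intervention) = -263
  T = 251 + 3·69 + (-263) = 195
Policy B (G := 10, P + 55):
  P = 10 + 55 = 65
  G = 10
  R = 57 − 5·65 − 5·10 = -318
  T = 251 + 3·10 + (-318) = -37
T: 195 − (-37) = 232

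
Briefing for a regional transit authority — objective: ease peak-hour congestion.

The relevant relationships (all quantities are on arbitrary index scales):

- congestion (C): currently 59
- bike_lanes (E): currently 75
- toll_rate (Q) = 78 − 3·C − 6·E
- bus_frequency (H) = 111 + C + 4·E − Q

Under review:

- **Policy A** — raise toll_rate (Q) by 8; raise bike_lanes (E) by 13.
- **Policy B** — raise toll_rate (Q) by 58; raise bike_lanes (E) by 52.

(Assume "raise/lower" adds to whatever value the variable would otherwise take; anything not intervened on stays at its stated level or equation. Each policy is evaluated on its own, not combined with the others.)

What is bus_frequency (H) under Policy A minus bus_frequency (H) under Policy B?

Policy A (Q + 8, E + 13):
  C = 59
  E = 75 + 13 = 88
  Q = 78 − 3·59 − 6·88 (+8 from intervention) = -619
  H = 111 + 59 + 4·88 − (-619) = 1141
Policy B (Q + 58, E + 52):
  C = 59
  E = 75 + 52 = 127
  Q = 78 − 3·59 − 6·127 (+58 from intervention) = -803
  H = 111 + 59 + 4·127 − (-803) = 1481
H: 1141 − 1481 = -340

-340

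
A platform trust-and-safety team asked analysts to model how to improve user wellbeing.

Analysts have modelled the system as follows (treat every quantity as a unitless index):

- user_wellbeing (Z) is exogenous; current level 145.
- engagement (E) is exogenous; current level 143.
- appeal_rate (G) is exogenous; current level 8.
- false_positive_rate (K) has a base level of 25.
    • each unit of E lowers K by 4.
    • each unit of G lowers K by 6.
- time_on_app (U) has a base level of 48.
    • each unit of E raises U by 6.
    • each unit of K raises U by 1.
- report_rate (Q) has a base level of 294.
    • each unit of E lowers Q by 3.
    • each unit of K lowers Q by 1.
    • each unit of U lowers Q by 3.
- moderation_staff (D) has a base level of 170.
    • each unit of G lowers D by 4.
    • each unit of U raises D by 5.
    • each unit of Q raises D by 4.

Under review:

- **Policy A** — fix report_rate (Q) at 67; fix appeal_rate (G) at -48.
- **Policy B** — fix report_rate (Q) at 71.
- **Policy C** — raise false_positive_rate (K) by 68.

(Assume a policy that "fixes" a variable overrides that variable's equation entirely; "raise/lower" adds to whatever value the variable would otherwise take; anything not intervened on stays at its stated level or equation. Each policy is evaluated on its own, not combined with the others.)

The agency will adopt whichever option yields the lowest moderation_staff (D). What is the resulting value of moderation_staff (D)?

Policy A (Q := 67, G := -48):
  E = 143
  G = -48
  K = 25 − 4·143 − 6·(-48) = -259
  U = 48 + 6·143 + (-259) = 647
  Q = 67
  D = 170 − 4·(-48) + 5·647 + 4·67 = 3865
Policy B (Q := 71):
  E = 143
  G = 8
  K = 25 − 4·143 − 6·8 = -595
  U = 48 + 6·143 + (-595) = 311
  Q = 71
  D = 170 − 4·8 + 5·311 + 4·71 = 1977
Policy C (K + 68):
  E = 143
  G = 8
  K = 25 − 4·143 − 6·8 (+68 from intervention) = -527
  U = 48 + 6·143 + (-527) = 379
  Q = 294 − 3·143 − (-527) − 3·379 = -745
  D = 170 − 4·8 + 5·379 + 4·(-745) = -947
Comparing — Policy A: D=3865, Policy B: D=1977, Policy C: D=-947. Lowest is -947 (Policy C).

-947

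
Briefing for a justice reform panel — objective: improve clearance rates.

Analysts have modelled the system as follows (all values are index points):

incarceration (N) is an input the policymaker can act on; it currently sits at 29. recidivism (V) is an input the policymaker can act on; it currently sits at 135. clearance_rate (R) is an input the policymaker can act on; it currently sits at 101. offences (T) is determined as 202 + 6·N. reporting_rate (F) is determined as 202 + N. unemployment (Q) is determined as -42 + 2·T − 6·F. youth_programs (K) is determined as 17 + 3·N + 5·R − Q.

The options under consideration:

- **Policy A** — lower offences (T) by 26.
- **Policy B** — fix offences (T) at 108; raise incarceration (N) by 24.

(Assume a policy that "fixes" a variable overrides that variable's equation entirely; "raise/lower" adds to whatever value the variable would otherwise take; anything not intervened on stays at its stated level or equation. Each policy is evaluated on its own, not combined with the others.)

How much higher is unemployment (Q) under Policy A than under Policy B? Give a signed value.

Policy A (T − 26):
  N = 29
  T = 202 + 6·29 (−26 from intervention) = 350
  F = 202 + 29 = 231
  Q = -42 + 2·350 − 6·231 = -728
Policy B (T := 108, N + 24):
  N = 29 + 24 = 53
  T = 108
  F = 202 + 53 = 255
  Q = -42 + 2·108 − 6·255 = -1356
Q: -728 − (-1356) = 628

628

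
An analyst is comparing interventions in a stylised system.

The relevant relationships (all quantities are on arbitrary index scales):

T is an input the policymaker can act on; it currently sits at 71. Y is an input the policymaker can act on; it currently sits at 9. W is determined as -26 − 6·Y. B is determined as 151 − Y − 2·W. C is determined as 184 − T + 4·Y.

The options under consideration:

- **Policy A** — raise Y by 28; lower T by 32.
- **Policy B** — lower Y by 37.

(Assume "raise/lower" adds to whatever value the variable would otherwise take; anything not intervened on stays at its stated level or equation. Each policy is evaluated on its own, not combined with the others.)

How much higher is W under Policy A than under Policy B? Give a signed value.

Policy A (Y + 28, T − 32):
  Y = 9 + 28 = 37
  W = -26 − 6·37 = -248
Policy B (Y − 37):
  Y = 9 − 37 = -28
  W = -26 − 6·(-28) = 142
W: -248 − 142 = -390

-390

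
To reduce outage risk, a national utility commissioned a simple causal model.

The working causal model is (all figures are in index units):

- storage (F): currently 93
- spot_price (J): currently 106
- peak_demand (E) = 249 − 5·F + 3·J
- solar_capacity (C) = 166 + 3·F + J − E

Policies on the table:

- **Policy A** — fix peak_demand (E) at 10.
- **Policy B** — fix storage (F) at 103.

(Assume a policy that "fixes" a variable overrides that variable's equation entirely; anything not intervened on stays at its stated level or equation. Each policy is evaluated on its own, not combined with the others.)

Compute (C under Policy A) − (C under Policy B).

12

Policy A (E := 10):
  F = 93
  J = 106
  E = 10
  C = 166 + 3·93 + 106 − 10 = 541
Policy B (F := 103):
  F = 103
  J = 106
  E = 249 − 5·103 + 3·106 = 52
  C = 166 + 3·103 + 106 − 52 = 529
C: 541 − 529 = 12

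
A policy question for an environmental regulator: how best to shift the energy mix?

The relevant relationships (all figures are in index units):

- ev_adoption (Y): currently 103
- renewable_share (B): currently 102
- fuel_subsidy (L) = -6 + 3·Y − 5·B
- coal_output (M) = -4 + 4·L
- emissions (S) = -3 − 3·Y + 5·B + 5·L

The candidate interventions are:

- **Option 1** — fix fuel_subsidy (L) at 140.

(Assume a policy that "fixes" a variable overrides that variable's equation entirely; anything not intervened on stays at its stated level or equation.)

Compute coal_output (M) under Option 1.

Option 1 (L := 140):
  Y = 103
  B = 102
  L = 140
  M = -4 + 4·140 = 556

556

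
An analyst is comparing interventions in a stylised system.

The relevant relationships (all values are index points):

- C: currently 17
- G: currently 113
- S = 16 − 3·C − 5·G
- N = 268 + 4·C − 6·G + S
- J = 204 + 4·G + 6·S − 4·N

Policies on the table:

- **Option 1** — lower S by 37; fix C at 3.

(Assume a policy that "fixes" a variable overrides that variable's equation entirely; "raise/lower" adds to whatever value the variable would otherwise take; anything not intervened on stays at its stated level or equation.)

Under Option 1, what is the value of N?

-993

Option 1 (S − 37, C := 3):
  C = 3
  G = 113
  S = 16 − 3·3 − 5·113 (−37 from intervention) = -595
  N = 268 + 4·3 − 6·113 + (-595) = -993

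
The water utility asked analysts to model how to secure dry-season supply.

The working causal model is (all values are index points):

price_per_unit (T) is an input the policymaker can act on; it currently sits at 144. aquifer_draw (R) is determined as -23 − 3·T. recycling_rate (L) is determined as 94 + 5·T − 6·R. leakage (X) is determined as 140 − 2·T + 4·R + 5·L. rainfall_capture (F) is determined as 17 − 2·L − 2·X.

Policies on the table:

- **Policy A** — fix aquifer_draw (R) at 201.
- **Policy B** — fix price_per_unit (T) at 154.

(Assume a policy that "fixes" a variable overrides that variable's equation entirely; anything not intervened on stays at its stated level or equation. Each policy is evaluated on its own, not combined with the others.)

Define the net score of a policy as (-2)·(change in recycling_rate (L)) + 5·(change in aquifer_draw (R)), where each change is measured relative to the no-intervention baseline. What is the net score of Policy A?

11152

Baseline:
  T = 144
  R = -23 − 3·144 = -455
  L = 94 + 5·144 − 6·(-455) = 3544
Policy A (R := 201):
  T = 144
  R = 201
  L = 94 + 5·144 − 6·201 = -392
ΔL = -392 − 3544 = -3936; ΔR = 201 − (-455) = 656
Score = (-2)·(-3936) + 5·656 = 11152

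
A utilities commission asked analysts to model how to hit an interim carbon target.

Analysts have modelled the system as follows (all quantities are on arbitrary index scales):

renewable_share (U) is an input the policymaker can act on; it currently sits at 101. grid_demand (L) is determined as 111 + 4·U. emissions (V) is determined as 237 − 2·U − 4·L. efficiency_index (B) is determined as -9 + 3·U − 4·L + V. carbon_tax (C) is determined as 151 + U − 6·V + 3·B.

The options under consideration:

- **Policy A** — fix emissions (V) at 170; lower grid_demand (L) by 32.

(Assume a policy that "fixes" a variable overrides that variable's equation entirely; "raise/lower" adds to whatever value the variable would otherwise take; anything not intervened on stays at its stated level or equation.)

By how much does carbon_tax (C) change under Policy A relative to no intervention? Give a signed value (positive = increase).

Baseline:
  U = 101
  L = 111 + 4·101 = 515
  V = 237 − 2·101 − 4·515 = -2025
  B = -9 + 3·101 − 4·515 + (-2025) = -3791
  C = 151 + 101 − 6·(-2025) + 3·(-3791) = 1029
Policy A (V := 170, L − 32):
  U = 101
  L = 111 + 4·101 (−32 from intervention) = 483
  V = 170
  B = -9 + 3·101 − 4·483 + 170 = -1468
  C = 151 + 101 − 6·170 + 3·(-1468) = -5172
Change in C: -5172 − 1029 = -6201

-6201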